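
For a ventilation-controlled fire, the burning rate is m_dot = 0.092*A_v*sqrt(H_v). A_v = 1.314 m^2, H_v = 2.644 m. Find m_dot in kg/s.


sqrt(H_v) = 1.6260
m_dot = 0.092 * 1.314 * 1.6260 = 0.19657 kg/s

0.19657 kg/s


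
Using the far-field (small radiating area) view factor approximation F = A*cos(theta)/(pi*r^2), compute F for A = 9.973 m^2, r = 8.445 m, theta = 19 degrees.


cos(19 deg) = 0.94552
pi*r^2 = 224.05
F = 9.973 * 0.94552 / 224.05 = 0.042087

0.042087


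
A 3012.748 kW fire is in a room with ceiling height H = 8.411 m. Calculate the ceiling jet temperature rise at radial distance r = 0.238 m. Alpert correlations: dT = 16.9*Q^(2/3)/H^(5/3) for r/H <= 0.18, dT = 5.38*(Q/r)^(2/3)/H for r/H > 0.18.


r/H = 0.238 / 8.411 = 0.028296
r/H <= 0.18, so dT = 16.9*Q^(2/3)/H^(5/3)
Q^(2/3) = 208.60
H^(5/3) = 34.787
dT = 16.9 * 208.60 / 34.787 = 101.34 K

101.34 K


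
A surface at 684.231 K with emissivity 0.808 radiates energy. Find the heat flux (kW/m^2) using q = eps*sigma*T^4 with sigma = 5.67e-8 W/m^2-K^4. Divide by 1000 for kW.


T^4 = 2.1919e+11
q = 0.808 * 5.67e-8 * 2.1919e+11 / 1000 = 10.042 kW/m^2

10.042 kW/m^2


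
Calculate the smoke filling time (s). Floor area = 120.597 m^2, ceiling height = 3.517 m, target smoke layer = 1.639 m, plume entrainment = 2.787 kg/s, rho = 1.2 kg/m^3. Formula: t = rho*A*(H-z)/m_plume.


H - z = 1.878 m
t = 1.2 * 120.597 * 1.878 / 2.787 = 97.516 s

97.516 s


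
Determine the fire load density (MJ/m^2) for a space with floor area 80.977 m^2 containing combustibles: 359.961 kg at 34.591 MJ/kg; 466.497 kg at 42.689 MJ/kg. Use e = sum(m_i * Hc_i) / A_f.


Total energy = 359.961*34.591 + 466.497*42.689
= 12451.41 + 19914.29
= 32365.70 MJ
e = 32365.70 / 80.977 = 399.69 MJ/m^2

399.69 MJ/m^2


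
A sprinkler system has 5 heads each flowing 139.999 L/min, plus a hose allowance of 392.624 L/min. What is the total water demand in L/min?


Sprinkler demand = 5 * 139.999 = 699.995 L/min
Total = 699.995 + 392.624 = 1092.619 L/min

1092.619 L/min


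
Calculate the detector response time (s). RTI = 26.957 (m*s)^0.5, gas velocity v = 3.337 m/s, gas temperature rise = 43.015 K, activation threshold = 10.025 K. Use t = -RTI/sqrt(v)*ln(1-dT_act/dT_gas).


dT_act/dT_gas = 0.23306
ln(1 - 0.23306) = -0.26534
t = -26.957 / sqrt(3.337) * -0.26534 = 3.9156 s

3.9156 s


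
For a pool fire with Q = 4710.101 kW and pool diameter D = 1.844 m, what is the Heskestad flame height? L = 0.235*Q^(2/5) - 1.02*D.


Q^(2/5) = 29.459
0.235 * Q^(2/5) = 6.9228
1.02 * D = 1.8809
L = 5.0419 m

5.0419 m


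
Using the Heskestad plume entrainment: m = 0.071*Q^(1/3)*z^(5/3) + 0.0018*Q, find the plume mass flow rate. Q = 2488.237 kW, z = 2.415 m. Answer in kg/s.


Q^(1/3) = 13.551
z^(5/3) = 4.3471
First term = 0.071 * 13.551 * 4.3471 = 4.1823
Second term = 0.0018 * 2488.237 = 4.4788
m = 8.6611 kg/s

8.6611 kg/s


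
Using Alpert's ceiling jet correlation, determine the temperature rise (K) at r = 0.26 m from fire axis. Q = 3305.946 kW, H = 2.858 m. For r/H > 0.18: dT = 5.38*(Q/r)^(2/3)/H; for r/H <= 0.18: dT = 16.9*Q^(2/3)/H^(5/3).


r/H = 0.26 / 2.858 = 0.090973
r/H <= 0.18, so dT = 16.9*Q^(2/3)/H^(5/3)
Q^(2/3) = 221.92
H^(5/3) = 5.7558
dT = 16.9 * 221.92 / 5.7558 = 651.60 K

651.60 K


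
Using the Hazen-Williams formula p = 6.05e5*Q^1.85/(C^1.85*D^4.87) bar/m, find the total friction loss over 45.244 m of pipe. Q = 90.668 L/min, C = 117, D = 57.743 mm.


Q^1.85 = 4181.1
C^1.85 = 6701.1
D^4.87 = 3.7888e+08
p/m = 0.00099632 bar/m
p_total = 0.00099632 * 45.244 = 0.045078 bar

0.045078 bar


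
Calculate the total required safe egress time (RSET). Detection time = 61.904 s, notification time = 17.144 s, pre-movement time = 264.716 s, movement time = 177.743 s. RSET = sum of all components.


Total = 61.904 + 17.144 + 264.716 + 177.743 = 521.507 s

521.507 s


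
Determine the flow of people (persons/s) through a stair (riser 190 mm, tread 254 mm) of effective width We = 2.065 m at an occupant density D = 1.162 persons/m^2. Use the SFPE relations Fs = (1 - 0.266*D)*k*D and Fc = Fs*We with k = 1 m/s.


1 - 0.266*D = 1 - 0.266*1.162 = 0.69091
Fs = 0.69091 * 1 * 1.162 = 0.80284 persons/(s*m)
Fc = 0.80284 * 2.065 = 1.6579 persons/s

1.6579 persons/s


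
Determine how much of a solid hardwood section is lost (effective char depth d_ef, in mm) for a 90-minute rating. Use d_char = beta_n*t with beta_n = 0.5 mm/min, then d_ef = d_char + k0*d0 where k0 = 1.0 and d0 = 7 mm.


d_char = 0.5 * 90 = 45 mm
d_ef = 45 + 1.0*7 = 52 mm

52 mm


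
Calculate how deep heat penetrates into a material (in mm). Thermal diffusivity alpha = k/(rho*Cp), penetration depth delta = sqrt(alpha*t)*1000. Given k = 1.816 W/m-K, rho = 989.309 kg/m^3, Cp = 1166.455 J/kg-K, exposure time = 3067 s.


alpha = 1.816 / (989.309 * 1166.455) = 1.5737e-06 m^2/s
alpha * t = 0.0048265
delta = sqrt(0.0048265) * 1000 = 69.473 mm

69.473 mm


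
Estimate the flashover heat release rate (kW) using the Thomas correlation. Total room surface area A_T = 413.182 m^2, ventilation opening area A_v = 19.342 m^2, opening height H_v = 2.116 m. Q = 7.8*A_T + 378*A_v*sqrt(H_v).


7.8*A_T = 3222.8
sqrt(H_v) = 1.4546
378*A_v*sqrt(H_v) = 10635
Q = 3222.8 + 10635 = 13858 kW

13858 kW


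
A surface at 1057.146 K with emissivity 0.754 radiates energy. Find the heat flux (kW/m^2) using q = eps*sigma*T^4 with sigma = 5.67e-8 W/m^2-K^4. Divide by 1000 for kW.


T^4 = 1.2489e+12
q = 0.754 * 5.67e-8 * 1.2489e+12 / 1000 = 53.394 kW/m^2

53.394 kW/m^2


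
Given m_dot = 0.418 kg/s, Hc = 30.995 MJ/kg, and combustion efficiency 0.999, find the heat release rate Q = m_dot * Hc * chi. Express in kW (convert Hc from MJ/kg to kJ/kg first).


Hc = 30.995 MJ/kg = 30.995 * 1000 kJ/kg = 30995 kJ/kg
Q = 0.418 kg/s * 30995 kJ/kg * 0.999 = 12943 kW

12943 kW


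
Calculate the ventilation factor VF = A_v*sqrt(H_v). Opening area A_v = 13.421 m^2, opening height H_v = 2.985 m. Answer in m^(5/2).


sqrt(H_v) = 1.7277
VF = 13.421 * 1.7277 = 23.188 m^(5/2)

23.188 m^(5/2)


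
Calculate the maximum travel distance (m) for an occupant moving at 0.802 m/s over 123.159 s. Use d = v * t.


d = 0.802 * 123.159 = 98.774 m

98.774 m


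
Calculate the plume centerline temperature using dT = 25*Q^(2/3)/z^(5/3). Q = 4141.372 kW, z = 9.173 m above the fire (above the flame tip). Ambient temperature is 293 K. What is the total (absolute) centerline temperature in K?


Q^(2/3) = 257.89
z^(5/3) = 40.196
dT = 25 * 257.89 / 40.196 = 160.39 K
T = 293 + 160.39 = 453.39 K

453.39 K


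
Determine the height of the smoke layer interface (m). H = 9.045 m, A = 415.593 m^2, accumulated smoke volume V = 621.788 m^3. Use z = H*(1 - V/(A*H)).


V/(A*H) = 0.16541
1 - 0.16541 = 0.83459
z = 9.045 * 0.83459 = 7.5489 m

7.5489 m


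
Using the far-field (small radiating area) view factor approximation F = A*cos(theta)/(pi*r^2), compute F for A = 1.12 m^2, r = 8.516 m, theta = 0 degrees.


cos(0 deg) = 1
pi*r^2 = 227.84
F = 1.12 * 1 / 227.84 = 0.0049158

0.0049158


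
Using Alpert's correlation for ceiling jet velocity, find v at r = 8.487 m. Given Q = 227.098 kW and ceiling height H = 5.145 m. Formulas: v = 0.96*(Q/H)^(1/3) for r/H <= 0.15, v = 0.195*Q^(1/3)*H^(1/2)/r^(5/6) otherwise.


r/H = 8.487 / 5.145 = 1.6496
r/H > 0.15, so v = 0.195*Q^(1/3)*H^(1/2)/r^(5/6)
Q^(1/3) = 6.1010
H^(1/2) = 2.2683
r^(5/6) = 5.9424
v = 0.195 * 6.1010 * 2.2683 / 5.9424 = 0.45412 m/s

0.45412 m/s


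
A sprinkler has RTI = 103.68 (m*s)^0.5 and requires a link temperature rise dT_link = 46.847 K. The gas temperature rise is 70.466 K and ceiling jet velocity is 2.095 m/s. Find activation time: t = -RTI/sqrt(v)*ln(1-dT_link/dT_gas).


dT_link/dT_gas = 0.66482
ln(1 - 0.66482) = -1.0931
t = -103.68 / sqrt(2.095) * -1.0931 = 78.299 s

78.299 s


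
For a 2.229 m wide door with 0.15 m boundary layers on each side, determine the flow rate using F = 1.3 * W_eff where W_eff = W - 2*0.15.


W_eff = 2.229 - 0.30 = 1.929 m
F = 1.3 * 1.929 = 2.5077 persons/s

2.5077 persons/s


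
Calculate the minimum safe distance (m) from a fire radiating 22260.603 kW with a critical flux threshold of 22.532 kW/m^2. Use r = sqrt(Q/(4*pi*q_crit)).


4*pi*q_crit = 283.15
Q/(4*pi*q_crit) = 78.619
r = sqrt(78.619) = 8.8667 m

8.8667 m


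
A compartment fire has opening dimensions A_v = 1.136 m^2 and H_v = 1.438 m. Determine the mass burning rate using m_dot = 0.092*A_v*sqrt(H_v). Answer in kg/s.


sqrt(H_v) = 1.1992
m_dot = 0.092 * 1.136 * 1.1992 = 0.12533 kg/s

0.12533 kg/s


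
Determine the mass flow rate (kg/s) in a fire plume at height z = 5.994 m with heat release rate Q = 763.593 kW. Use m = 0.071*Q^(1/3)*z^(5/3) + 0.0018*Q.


Q^(1/3) = 9.1402
z^(5/3) = 19.779
First term = 0.071 * 9.1402 * 19.779 = 12.835
Second term = 0.0018 * 763.593 = 1.3745
m = 14.210 kg/s

14.210 kg/s


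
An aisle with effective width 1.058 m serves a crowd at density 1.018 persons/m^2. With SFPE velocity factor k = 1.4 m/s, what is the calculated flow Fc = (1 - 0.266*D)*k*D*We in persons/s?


1 - 0.266*D = 1 - 0.266*1.018 = 0.72921
Fs = 0.72921 * 1.4 * 1.018 = 1.0393 persons/(s*m)
Fc = 1.0393 * 1.058 = 1.0996 persons/s

1.0996 persons/s


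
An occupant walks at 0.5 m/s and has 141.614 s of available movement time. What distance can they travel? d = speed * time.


d = 0.5 * 141.614 = 70.807 m

70.807 m


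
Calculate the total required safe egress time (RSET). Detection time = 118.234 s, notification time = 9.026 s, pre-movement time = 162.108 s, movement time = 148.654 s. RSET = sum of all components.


Total = 118.234 + 9.026 + 162.108 + 148.654 = 438.022 s

438.022 s


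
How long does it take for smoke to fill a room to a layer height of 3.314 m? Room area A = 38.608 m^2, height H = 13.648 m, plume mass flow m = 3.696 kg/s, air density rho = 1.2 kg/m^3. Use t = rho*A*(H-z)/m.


H - z = 10.334 m
t = 1.2 * 38.608 * 10.334 / 3.696 = 129.54 s

129.54 s


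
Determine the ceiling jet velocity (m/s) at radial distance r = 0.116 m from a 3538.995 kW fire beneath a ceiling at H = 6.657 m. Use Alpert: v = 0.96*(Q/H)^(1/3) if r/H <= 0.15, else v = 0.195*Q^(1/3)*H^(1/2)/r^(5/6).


r/H = 0.116 / 6.657 = 0.017425
r/H <= 0.15, so v = 0.96*(Q/H)^(1/3)
Q/H = 531.62
(Q/H)^(1/3) = 8.1009
v = 0.96 * 8.1009 = 7.7769 m/s

7.7769 m/s


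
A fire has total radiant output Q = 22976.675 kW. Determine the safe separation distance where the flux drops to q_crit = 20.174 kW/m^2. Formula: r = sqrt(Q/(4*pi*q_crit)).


4*pi*q_crit = 253.51
Q/(4*pi*q_crit) = 90.633
r = sqrt(90.633) = 9.5201 m

9.5201 m


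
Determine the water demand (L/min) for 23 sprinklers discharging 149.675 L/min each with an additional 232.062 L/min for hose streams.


Sprinkler demand = 23 * 149.675 = 3442.525 L/min
Total = 3442.525 + 232.062 = 3674.587 L/min

3674.587 L/min


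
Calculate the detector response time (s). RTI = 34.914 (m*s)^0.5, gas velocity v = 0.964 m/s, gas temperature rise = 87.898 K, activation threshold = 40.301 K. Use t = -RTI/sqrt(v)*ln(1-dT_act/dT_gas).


dT_act/dT_gas = 0.45850
ln(1 - 0.45850) = -0.61341
t = -34.914 / sqrt(0.964) * -0.61341 = 21.813 s

21.813 s


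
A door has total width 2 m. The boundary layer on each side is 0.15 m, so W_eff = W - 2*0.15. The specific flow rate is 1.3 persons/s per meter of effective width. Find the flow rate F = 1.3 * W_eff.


W_eff = 2 - 0.30 = 1.7 m
F = 1.3 * 1.7 = 2.21 persons/s

2.21 persons/s


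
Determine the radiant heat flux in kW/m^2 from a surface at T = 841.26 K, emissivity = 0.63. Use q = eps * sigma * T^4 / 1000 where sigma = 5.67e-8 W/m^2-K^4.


T^4 = 5.0087e+11
q = 0.63 * 5.67e-8 * 5.0087e+11 / 1000 = 17.891 kW/m^2

17.891 kW/m^2


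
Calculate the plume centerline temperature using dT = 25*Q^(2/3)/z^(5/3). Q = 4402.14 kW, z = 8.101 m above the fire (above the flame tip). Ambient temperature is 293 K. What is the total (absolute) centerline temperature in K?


Q^(2/3) = 268.60
z^(5/3) = 32.676
dT = 25 * 268.60 / 32.676 = 205.50 K
T = 293 + 205.50 = 498.50 K

498.50 K


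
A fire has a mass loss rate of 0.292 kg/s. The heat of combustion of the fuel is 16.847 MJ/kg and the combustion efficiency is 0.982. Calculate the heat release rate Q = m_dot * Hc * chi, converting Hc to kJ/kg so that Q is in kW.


Hc = 16.847 MJ/kg = 16.847 * 1000 kJ/kg = 16847 kJ/kg
Q = 0.292 kg/s * 16847 kJ/kg * 0.982 = 4830.8 kW

4830.8 kW


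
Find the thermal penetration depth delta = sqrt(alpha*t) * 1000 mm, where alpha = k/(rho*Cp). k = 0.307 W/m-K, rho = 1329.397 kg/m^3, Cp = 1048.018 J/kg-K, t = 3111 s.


alpha = 0.307 / (1329.397 * 1048.018) = 2.2035e-07 m^2/s
alpha * t = 0.00068551
delta = sqrt(0.00068551) * 1000 = 26.182 mm

26.182 mm


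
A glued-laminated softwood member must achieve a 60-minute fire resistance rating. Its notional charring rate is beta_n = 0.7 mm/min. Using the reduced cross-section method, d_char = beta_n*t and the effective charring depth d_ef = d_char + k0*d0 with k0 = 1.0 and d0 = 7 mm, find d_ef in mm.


d_char = 0.7 * 60 = 42 mm
d_ef = 42 + 1.0*7 = 49 mm

49 mm


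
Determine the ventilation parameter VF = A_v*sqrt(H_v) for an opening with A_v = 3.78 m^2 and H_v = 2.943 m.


sqrt(H_v) = 1.7155
VF = 3.78 * 1.7155 = 6.4847 m^(5/2)

6.4847 m^(5/2)


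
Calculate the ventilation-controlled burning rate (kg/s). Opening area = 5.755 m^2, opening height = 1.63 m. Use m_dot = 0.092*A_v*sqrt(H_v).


sqrt(H_v) = 1.2767
m_dot = 0.092 * 5.755 * 1.2767 = 0.67597 kg/s

0.67597 kg/s


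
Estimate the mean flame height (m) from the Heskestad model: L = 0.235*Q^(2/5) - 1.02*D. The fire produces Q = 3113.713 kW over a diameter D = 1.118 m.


Q^(2/5) = 24.964
0.235 * Q^(2/5) = 5.8665
1.02 * D = 1.1404
L = 4.7261 m

4.7261 m


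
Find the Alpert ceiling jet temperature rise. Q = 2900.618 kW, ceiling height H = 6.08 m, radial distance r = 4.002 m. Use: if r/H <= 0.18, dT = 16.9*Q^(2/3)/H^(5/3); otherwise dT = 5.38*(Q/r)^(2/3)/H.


r/H = 4.002 / 6.08 = 0.65822
r/H > 0.18, so dT = 5.38*(Q/r)^(2/3)/H
Q/r = 724.79
(Q/r)^(2/3) = 80.688
dT = 5.38 * 80.688 / 6.08 = 71.398 K

71.398 K


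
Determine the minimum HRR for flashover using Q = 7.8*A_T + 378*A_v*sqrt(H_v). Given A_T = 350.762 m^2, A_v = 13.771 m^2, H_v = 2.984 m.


7.8*A_T = 2735.9
sqrt(H_v) = 1.7274
378*A_v*sqrt(H_v) = 8992.0
Q = 2735.9 + 8992.0 = 11728 kW

11728 kW


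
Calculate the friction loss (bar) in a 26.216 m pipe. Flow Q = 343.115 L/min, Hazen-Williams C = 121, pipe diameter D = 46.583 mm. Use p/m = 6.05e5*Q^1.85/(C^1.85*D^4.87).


Q^1.85 = 49041
C^1.85 = 7131.0
D^4.87 = 1.3313e+08
p/m = 0.031253 bar/m
p_total = 0.031253 * 26.216 = 0.81934 bar

0.81934 bar


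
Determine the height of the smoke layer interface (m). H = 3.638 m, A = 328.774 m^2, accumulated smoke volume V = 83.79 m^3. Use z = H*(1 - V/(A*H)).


V/(A*H) = 0.070054
1 - 0.070054 = 0.92995
z = 3.638 * 0.92995 = 3.3831 m

3.3831 m


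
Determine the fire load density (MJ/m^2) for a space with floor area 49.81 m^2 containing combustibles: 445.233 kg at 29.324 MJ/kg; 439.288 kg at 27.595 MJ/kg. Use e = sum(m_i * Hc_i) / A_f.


Total energy = 445.233*29.324 + 439.288*27.595
= 13056.01 + 12122.15
= 25178.16 MJ
e = 25178.16 / 49.81 = 505.48 MJ/m^2

505.48 MJ/m^2


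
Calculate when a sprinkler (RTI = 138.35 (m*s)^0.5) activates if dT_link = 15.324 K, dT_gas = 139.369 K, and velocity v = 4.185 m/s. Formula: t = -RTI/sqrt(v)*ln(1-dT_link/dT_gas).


dT_link/dT_gas = 0.10995
ln(1 - 0.10995) = -0.11648
t = -138.35 / sqrt(4.185) * -0.11648 = 7.8774 s

7.8774 s


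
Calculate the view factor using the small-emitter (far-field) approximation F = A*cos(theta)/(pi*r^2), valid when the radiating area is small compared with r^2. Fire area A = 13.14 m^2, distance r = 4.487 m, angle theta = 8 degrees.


cos(8 deg) = 0.99027
pi*r^2 = 63.250
F = 13.14 * 0.99027 / 63.250 = 0.20572

0.20572


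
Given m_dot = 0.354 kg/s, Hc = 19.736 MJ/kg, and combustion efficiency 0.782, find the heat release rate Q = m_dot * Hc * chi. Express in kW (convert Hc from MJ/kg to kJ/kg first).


Hc = 19.736 MJ/kg = 19.736 * 1000 kJ/kg = 19736 kJ/kg
Q = 0.354 kg/s * 19736 kJ/kg * 0.782 = 5463.5 kW

5463.5 kW


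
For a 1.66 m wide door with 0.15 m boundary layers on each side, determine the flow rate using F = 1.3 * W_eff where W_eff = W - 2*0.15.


W_eff = 1.66 - 0.30 = 1.36 m
F = 1.3 * 1.36 = 1.768 persons/s

1.768 persons/s


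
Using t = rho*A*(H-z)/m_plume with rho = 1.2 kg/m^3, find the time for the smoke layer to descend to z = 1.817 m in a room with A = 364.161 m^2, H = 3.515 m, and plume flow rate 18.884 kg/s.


H - z = 1.698 m
t = 1.2 * 364.161 * 1.698 / 18.884 = 39.293 s

39.293 s


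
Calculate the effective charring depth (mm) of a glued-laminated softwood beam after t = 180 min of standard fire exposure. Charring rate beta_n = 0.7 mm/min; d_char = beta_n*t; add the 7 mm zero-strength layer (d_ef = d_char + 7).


d_char = 0.7 * 180 = 126 mm
d_ef = 126 + 1.0*7 = 133 mm

133 mm


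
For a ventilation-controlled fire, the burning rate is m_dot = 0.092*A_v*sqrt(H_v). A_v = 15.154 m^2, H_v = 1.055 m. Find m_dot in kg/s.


sqrt(H_v) = 1.0271
m_dot = 0.092 * 15.154 * 1.0271 = 1.4320 kg/s

1.4320 kg/s


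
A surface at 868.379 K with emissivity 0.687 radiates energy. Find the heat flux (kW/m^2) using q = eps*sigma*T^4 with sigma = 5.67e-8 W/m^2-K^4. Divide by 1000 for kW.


T^4 = 5.6864e+11
q = 0.687 * 5.67e-8 * 5.6864e+11 / 1000 = 22.150 kW/m^2

22.150 kW/m^2


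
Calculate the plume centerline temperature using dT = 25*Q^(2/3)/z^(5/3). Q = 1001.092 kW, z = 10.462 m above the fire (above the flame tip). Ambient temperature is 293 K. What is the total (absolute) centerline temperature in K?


Q^(2/3) = 100.07
z^(5/3) = 50.045
dT = 25 * 100.07 / 50.045 = 49.992 K
T = 293 + 49.992 = 342.99 K

342.99 K


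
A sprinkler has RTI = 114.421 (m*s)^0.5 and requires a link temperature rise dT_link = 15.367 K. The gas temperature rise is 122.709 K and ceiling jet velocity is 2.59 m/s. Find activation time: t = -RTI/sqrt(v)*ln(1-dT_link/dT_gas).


dT_link/dT_gas = 0.12523
ln(1 - 0.12523) = -0.13380
t = -114.421 / sqrt(2.59) * -0.13380 = 9.5126 s

9.5126 s


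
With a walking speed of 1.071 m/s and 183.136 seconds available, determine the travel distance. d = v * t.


d = 1.071 * 183.136 = 196.14 m

196.14 m


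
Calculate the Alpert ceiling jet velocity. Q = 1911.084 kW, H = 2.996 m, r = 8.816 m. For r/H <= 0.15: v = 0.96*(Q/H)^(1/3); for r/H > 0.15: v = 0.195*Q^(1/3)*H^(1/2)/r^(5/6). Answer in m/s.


r/H = 8.816 / 2.996 = 2.9426
r/H > 0.15, so v = 0.195*Q^(1/3)*H^(1/2)/r^(5/6)
Q^(1/3) = 12.410
H^(1/2) = 1.7309
r^(5/6) = 6.1338
v = 0.195 * 12.410 * 1.7309 / 6.1338 = 0.68287 m/s

0.68287 m/s


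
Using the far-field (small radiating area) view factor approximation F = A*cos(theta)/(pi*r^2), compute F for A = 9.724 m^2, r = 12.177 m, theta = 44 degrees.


cos(44 deg) = 0.71934
pi*r^2 = 465.83
F = 9.724 * 0.71934 / 465.83 = 0.015016

0.015016


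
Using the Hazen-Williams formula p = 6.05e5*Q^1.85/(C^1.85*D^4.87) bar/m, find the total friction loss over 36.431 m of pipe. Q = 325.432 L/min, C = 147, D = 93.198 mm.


Q^1.85 = 44468
C^1.85 = 10222
D^4.87 = 3.8995e+09
p/m = 0.00067493 bar/m
p_total = 0.00067493 * 36.431 = 0.024588 bar

0.024588 bar


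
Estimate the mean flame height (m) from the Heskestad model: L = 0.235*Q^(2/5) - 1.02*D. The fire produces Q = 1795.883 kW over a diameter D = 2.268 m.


Q^(2/5) = 20.031
0.235 * Q^(2/5) = 4.7074
1.02 * D = 2.3134
L = 2.3940 m

2.3940 m


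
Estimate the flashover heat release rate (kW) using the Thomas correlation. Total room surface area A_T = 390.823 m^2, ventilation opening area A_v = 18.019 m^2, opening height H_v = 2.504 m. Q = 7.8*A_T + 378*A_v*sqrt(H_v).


7.8*A_T = 3048.4
sqrt(H_v) = 1.5824
378*A_v*sqrt(H_v) = 10778
Q = 3048.4 + 10778 = 13826 kW

13826 kW


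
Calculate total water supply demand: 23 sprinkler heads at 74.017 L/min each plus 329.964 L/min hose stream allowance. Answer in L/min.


Sprinkler demand = 23 * 74.017 = 1702.391 L/min
Total = 1702.391 + 329.964 = 2032.355 L/min

2032.355 L/min


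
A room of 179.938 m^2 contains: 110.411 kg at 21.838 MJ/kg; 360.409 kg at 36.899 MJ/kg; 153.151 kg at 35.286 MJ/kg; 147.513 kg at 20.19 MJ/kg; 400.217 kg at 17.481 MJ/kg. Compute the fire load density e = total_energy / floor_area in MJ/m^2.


Total energy = 110.411*21.838 + 360.409*36.899 + 153.151*35.286 + 147.513*20.19 + 400.217*17.481
= 2411.155 + 13298.73 + 5404.086 + 2978.287 + 6996.193
= 31088.45 MJ
e = 31088.45 / 179.938 = 172.77 MJ/m^2

172.77 MJ/m^2


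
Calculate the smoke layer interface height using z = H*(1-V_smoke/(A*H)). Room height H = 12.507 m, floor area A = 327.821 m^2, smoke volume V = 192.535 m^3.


V/(A*H) = 0.046959
1 - 0.046959 = 0.95304
z = 12.507 * 0.95304 = 11.920 m

11.920 m


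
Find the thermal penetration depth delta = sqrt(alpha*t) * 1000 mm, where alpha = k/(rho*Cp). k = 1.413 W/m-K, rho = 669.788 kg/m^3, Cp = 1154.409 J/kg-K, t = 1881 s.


alpha = 1.413 / (669.788 * 1154.409) = 1.8274e-06 m^2/s
alpha * t = 0.0034374
delta = sqrt(0.0034374) * 1000 = 58.630 mm

58.630 mm


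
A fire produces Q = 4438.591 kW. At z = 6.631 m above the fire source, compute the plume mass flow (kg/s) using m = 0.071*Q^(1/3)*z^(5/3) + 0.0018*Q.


Q^(1/3) = 16.434
z^(5/3) = 23.404
First term = 0.071 * 16.434 * 23.404 = 27.309
Second term = 0.0018 * 4438.591 = 7.9895
m = 35.298 kg/s

35.298 kg/s


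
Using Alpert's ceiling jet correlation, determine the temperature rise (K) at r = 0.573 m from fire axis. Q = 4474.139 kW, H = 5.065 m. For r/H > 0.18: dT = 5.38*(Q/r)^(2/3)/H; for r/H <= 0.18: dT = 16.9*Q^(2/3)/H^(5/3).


r/H = 0.573 / 5.065 = 0.11313
r/H <= 0.18, so dT = 16.9*Q^(2/3)/H^(5/3)
Q^(2/3) = 271.52
H^(5/3) = 14.938
dT = 16.9 * 271.52 / 14.938 = 307.18 K

307.18 K


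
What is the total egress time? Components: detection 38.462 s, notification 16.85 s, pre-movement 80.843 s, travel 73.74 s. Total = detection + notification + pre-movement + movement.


Total = 38.462 + 16.85 + 80.843 + 73.74 = 209.895 s

209.895 s


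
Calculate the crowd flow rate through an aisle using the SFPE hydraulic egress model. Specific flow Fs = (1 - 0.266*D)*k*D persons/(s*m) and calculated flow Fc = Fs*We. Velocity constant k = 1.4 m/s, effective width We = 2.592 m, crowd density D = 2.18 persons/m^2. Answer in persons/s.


1 - 0.266*D = 1 - 0.266*2.18 = 0.42012
Fs = 0.42012 * 1.4 * 2.18 = 1.2822 persons/(s*m)
Fc = 1.2822 * 2.592 = 3.3235 persons/s

3.3235 persons/s


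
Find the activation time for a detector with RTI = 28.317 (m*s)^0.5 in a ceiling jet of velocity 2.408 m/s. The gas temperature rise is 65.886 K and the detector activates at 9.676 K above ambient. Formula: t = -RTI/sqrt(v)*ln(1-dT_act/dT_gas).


dT_act/dT_gas = 0.14686
ln(1 - 0.14686) = -0.15883
t = -28.317 / sqrt(2.408) * -0.15883 = 2.8984 s

2.8984 s


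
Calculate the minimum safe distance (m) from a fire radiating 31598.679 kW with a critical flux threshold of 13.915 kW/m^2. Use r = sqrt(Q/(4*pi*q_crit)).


4*pi*q_crit = 174.86
Q/(4*pi*q_crit) = 180.71
r = sqrt(180.71) = 13.443 m

13.443 m


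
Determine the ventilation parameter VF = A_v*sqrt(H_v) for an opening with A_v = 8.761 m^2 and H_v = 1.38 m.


sqrt(H_v) = 1.1747
VF = 8.761 * 1.1747 = 10.292 m^(5/2)

10.292 m^(5/2)


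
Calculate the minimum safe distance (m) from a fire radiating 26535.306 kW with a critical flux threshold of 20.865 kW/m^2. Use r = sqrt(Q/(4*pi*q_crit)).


4*pi*q_crit = 262.20
Q/(4*pi*q_crit) = 101.20
r = sqrt(101.20) = 10.060 m

10.060 m


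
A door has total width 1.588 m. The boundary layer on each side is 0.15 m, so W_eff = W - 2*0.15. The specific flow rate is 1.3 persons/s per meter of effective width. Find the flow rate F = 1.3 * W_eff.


W_eff = 1.588 - 0.30 = 1.288 m
F = 1.3 * 1.288 = 1.6744 persons/s

1.6744 persons/s


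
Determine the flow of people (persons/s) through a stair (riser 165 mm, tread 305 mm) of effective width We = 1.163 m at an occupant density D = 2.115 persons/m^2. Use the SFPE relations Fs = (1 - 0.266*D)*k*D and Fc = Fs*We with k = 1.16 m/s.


1 - 0.266*D = 1 - 0.266*2.115 = 0.43741
Fs = 0.43741 * 1.16 * 2.115 = 1.0731 persons/(s*m)
Fc = 1.0731 * 1.163 = 1.2481 persons/s

1.2481 persons/s


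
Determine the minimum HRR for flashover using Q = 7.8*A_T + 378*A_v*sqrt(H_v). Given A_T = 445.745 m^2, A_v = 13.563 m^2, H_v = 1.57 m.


7.8*A_T = 3476.811
sqrt(H_v) = 1.2530
378*A_v*sqrt(H_v) = 6423.9
Q = 3476.811 + 6423.9 = 9900.7 kW

9900.7 kW


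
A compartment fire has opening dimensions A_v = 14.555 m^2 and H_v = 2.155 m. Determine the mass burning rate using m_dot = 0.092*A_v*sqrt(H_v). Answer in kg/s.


sqrt(H_v) = 1.4680
m_dot = 0.092 * 14.555 * 1.4680 = 1.9657 kg/s

1.9657 kg/s


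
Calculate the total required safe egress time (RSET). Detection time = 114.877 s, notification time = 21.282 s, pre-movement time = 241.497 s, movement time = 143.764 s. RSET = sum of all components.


Total = 114.877 + 21.282 + 241.497 + 143.764 = 521.42 s

521.42 s


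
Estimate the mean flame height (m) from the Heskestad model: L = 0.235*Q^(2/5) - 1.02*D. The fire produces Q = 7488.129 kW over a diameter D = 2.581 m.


Q^(2/5) = 35.461
0.235 * Q^(2/5) = 8.3333
1.02 * D = 2.6326
L = 5.7007 m

5.7007 m


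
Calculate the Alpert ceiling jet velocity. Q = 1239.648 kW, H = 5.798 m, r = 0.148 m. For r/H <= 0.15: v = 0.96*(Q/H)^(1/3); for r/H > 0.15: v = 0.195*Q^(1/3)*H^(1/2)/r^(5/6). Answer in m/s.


r/H = 0.148 / 5.798 = 0.025526
r/H <= 0.15, so v = 0.96*(Q/H)^(1/3)
Q/H = 213.81
(Q/H)^(1/3) = 5.9796
v = 0.96 * 5.9796 = 5.7404 m/s

5.7404 m/s


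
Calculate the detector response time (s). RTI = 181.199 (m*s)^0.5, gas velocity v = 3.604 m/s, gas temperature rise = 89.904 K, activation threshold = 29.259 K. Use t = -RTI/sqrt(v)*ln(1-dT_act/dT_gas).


dT_act/dT_gas = 0.32545
ln(1 - 0.32545) = -0.39371
t = -181.199 / sqrt(3.604) * -0.39371 = 37.578 s

37.578 s


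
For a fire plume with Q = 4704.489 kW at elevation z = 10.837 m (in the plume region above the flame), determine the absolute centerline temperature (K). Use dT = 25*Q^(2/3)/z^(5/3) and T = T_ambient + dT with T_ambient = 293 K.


Q^(2/3) = 280.76
z^(5/3) = 53.070
dT = 25 * 280.76 / 53.070 = 132.26 K
T = 293 + 132.26 = 425.26 K

425.26 K


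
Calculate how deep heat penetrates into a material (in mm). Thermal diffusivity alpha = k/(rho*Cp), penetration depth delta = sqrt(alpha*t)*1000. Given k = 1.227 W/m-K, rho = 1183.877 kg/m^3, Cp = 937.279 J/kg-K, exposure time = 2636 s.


alpha = 1.227 / (1183.877 * 937.279) = 1.1058e-06 m^2/s
alpha * t = 0.0029148
delta = sqrt(0.0029148) * 1000 = 53.989 mm

53.989 mm


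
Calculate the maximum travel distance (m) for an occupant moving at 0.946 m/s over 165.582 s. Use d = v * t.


d = 0.946 * 165.582 = 156.64 m

156.64 m


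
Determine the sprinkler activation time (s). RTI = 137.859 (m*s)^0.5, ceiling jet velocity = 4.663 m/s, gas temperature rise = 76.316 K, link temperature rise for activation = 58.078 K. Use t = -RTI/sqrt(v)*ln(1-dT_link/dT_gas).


dT_link/dT_gas = 0.76102
ln(1 - 0.76102) = -1.4314
t = -137.859 / sqrt(4.663) * -1.4314 = 91.381 s

91.381 s


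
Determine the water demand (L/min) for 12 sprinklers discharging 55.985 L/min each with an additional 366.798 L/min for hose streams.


Sprinkler demand = 12 * 55.985 = 671.82 L/min
Total = 671.82 + 366.798 = 1038.618 L/min

1038.618 L/min


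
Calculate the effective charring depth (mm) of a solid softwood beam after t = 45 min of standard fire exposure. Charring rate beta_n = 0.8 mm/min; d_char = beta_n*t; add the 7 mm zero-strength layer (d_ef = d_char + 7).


d_char = 0.8 * 45 = 36 mm
d_ef = 36 + 1.0*7 = 43 mm

43 mm


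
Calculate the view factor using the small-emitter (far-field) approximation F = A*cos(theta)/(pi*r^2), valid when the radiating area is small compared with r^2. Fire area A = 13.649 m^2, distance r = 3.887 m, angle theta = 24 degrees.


cos(24 deg) = 0.91355
pi*r^2 = 47.466
F = 13.649 * 0.91355 / 47.466 = 0.26270

0.26270


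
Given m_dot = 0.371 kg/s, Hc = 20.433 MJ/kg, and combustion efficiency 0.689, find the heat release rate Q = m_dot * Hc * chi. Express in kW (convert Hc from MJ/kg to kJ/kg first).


Hc = 20.433 MJ/kg = 20.433 * 1000 kJ/kg = 20433 kJ/kg
Q = 0.371 kg/s * 20433 kJ/kg * 0.689 = 5223.1 kW

5223.1 kW


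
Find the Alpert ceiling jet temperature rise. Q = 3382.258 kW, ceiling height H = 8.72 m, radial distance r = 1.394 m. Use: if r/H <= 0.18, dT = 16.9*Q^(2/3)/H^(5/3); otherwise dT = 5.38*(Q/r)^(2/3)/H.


r/H = 1.394 / 8.72 = 0.15986
r/H <= 0.18, so dT = 16.9*Q^(2/3)/H^(5/3)
Q^(2/3) = 225.32
H^(5/3) = 36.943
dT = 16.9 * 225.32 / 36.943 = 103.08 K

103.08 K


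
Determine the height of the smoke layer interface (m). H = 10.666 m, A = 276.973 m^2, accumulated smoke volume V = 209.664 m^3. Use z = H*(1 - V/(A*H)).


V/(A*H) = 0.070972
1 - 0.070972 = 0.92903
z = 10.666 * 0.92903 = 9.9090 m

9.9090 m


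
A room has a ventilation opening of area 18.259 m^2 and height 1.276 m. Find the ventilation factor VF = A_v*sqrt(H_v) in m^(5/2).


sqrt(H_v) = 1.1296
VF = 18.259 * 1.1296 = 20.625 m^(5/2)

20.625 m^(5/2)


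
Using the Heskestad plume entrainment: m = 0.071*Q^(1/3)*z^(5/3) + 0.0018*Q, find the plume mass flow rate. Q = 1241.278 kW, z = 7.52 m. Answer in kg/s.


Q^(1/3) = 10.747
z^(5/3) = 28.864
First term = 0.071 * 10.747 * 28.864 = 22.025
Second term = 0.0018 * 1241.278 = 2.2343
m = 24.259 kg/s

24.259 kg/s


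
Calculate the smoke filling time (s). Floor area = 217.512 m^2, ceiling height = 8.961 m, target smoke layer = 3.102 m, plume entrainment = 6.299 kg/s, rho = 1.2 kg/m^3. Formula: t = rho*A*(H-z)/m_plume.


H - z = 5.859 m
t = 1.2 * 217.512 * 5.859 / 6.299 = 242.78 s

242.78 s


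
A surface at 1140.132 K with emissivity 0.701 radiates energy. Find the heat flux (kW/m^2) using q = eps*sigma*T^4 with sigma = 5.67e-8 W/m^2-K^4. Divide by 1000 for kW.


T^4 = 1.6897e+12
q = 0.701 * 5.67e-8 * 1.6897e+12 / 1000 = 67.162 kW/m^2

67.162 kW/m^2


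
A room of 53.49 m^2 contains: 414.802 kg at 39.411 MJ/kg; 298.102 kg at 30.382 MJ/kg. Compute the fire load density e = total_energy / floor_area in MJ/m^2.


Total energy = 414.802*39.411 + 298.102*30.382
= 16347.76 + 9056.935
= 25404.70 MJ
e = 25404.70 / 53.49 = 474.94 MJ/m^2

474.94 MJ/m^2


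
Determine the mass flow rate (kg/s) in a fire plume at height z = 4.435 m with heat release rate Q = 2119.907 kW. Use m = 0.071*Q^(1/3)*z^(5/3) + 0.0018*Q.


Q^(1/3) = 12.846
z^(5/3) = 11.972
First term = 0.071 * 12.846 * 11.972 = 10.919
Second term = 0.0018 * 2119.907 = 3.8158
m = 14.735 kg/s

14.735 kg/s


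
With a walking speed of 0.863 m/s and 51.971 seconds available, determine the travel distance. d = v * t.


d = 0.863 * 51.971 = 44.851 m

44.851 m


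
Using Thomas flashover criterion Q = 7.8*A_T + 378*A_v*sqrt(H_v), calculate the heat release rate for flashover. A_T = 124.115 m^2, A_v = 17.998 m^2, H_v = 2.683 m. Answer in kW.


7.8*A_T = 968.097
sqrt(H_v) = 1.6380
378*A_v*sqrt(H_v) = 11144
Q = 968.097 + 11144 = 12112 kW

12112 kW


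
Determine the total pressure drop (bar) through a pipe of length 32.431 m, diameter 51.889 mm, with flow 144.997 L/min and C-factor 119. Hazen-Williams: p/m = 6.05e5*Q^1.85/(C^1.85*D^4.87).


Q^1.85 = 9965.8
C^1.85 = 6914.5
D^4.87 = 2.2512e+08
p/m = 0.0038734 bar/m
p_total = 0.0038734 * 32.431 = 0.12562 bar

0.12562 bar


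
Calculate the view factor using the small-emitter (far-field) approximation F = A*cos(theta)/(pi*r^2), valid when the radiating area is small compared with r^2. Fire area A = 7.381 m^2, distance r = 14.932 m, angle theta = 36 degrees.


cos(36 deg) = 0.80902
pi*r^2 = 700.46
F = 7.381 * 0.80902 / 700.46 = 0.0085249

0.0085249


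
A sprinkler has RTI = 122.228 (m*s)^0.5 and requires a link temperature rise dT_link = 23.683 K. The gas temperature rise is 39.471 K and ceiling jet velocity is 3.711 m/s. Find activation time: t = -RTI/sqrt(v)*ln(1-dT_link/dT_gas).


dT_link/dT_gas = 0.60001
ln(1 - 0.60001) = -0.91632
t = -122.228 / sqrt(3.711) * -0.91632 = 58.139 s

58.139 s


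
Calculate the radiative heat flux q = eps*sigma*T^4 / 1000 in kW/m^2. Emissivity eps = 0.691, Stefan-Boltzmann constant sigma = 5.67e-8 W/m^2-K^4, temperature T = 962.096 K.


T^4 = 8.5679e+11
q = 0.691 * 5.67e-8 * 8.5679e+11 / 1000 = 33.569 kW/m^2

33.569 kW/m^2


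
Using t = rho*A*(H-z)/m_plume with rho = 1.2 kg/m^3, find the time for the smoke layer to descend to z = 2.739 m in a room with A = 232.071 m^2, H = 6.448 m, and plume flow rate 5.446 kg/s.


H - z = 3.709 m
t = 1.2 * 232.071 * 3.709 / 5.446 = 189.66 s

189.66 s


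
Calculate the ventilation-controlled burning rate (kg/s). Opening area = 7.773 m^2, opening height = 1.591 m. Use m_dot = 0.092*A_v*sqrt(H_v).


sqrt(H_v) = 1.2613
m_dot = 0.092 * 7.773 * 1.2613 = 0.90201 kg/s

0.90201 kg/s


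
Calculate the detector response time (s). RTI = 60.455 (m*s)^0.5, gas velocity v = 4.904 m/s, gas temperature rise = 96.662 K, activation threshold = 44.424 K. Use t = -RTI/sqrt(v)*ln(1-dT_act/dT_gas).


dT_act/dT_gas = 0.45958
ln(1 - 0.45958) = -0.61541
t = -60.455 / sqrt(4.904) * -0.61541 = 16.800 s

16.800 s


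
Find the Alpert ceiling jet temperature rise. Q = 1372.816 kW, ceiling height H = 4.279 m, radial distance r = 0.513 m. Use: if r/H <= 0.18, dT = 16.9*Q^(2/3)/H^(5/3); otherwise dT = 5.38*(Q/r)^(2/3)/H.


r/H = 0.513 / 4.279 = 0.11989
r/H <= 0.18, so dT = 16.9*Q^(2/3)/H^(5/3)
Q^(2/3) = 123.52
H^(5/3) = 11.278
dT = 16.9 * 123.52 / 11.278 = 185.09 K

185.09 K


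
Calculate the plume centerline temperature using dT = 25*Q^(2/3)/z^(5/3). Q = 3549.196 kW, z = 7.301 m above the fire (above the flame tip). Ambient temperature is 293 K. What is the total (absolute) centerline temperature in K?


Q^(2/3) = 232.68
z^(5/3) = 27.477
dT = 25 * 232.68 / 27.477 = 211.70 K
T = 293 + 211.70 = 504.70 K

504.70 K


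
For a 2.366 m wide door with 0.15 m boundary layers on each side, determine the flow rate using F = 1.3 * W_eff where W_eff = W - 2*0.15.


W_eff = 2.366 - 0.30 = 2.066 m
F = 1.3 * 2.066 = 2.6858 persons/s

2.6858 persons/s


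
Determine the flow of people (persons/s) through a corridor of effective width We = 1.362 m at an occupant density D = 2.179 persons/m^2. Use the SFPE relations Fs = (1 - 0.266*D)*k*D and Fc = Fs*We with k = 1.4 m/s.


1 - 0.266*D = 1 - 0.266*2.179 = 0.42039
Fs = 0.42039 * 1.4 * 2.179 = 1.2824 persons/(s*m)
Fc = 1.2824 * 1.362 = 1.7467 persons/s

1.7467 persons/s


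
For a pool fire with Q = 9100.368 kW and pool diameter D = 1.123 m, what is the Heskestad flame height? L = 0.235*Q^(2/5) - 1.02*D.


Q^(2/5) = 38.337
0.235 * Q^(2/5) = 9.0093
1.02 * D = 1.1455
L = 7.8638 m

7.8638 m


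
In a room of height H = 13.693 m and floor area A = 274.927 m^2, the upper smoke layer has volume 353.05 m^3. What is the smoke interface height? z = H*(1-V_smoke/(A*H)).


V/(A*H) = 0.093782
1 - 0.093782 = 0.90622
z = 13.693 * 0.90622 = 12.409 m

12.409 m


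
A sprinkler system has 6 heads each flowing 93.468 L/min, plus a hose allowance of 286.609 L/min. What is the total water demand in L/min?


Sprinkler demand = 6 * 93.468 = 560.808 L/min
Total = 560.808 + 286.609 = 847.417 L/min

847.417 L/min


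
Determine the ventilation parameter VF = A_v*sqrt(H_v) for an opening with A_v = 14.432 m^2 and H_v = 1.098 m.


sqrt(H_v) = 1.0479
VF = 14.432 * 1.0479 = 15.123 m^(5/2)

15.123 m^(5/2)


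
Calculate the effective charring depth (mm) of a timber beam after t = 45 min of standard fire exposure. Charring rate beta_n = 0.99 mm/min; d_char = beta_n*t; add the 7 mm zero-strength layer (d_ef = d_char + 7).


d_char = 0.99 * 45 = 44.55 mm
d_ef = 44.55 + 1.0*7 = 51.55 mm

51.55 mm


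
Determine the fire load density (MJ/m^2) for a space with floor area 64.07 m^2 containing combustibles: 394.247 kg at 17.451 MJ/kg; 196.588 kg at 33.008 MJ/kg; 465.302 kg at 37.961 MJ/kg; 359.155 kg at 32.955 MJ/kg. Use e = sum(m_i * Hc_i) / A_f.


Total energy = 394.247*17.451 + 196.588*33.008 + 465.302*37.961 + 359.155*32.955
= 6880.004 + 6488.977 + 17663.33 + 11835.95
= 42868.26 MJ
e = 42868.26 / 64.07 = 669.08 MJ/m^2

669.08 MJ/m^2


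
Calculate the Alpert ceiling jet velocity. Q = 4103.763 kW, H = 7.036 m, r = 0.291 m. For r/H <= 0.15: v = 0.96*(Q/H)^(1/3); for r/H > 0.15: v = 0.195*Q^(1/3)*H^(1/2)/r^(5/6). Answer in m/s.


r/H = 0.291 / 7.036 = 0.041359
r/H <= 0.15, so v = 0.96*(Q/H)^(1/3)
Q/H = 583.25
(Q/H)^(1/3) = 8.3551
v = 0.96 * 8.3551 = 8.0209 m/s

8.0209 m/s


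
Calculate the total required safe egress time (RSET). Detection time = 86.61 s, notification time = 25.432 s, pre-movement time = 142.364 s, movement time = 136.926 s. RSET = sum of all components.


Total = 86.61 + 25.432 + 142.364 + 136.926 = 391.332 s

391.332 s


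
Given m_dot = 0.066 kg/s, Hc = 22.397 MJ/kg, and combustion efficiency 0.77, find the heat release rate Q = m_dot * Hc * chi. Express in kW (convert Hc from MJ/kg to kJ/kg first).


Hc = 22.397 MJ/kg = 22.397 * 1000 kJ/kg = 22397 kJ/kg
Q = 0.066 kg/s * 22397 kJ/kg * 0.77 = 1138.2 kW

1138.2 kW


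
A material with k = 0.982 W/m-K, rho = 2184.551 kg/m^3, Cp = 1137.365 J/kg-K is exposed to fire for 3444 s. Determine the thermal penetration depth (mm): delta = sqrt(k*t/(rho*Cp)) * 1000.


alpha = 0.982 / (2184.551 * 1137.365) = 3.9523e-07 m^2/s
alpha * t = 0.0013612
delta = sqrt(0.0013612) * 1000 = 36.894 mm

36.894 mm


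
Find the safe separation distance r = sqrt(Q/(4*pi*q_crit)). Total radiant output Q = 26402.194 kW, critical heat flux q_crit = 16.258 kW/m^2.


4*pi*q_crit = 204.30
Q/(4*pi*q_crit) = 129.23
r = sqrt(129.23) = 11.368 m

11.368 m


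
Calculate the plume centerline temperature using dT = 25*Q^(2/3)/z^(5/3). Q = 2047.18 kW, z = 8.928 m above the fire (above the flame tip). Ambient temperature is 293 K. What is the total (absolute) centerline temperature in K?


Q^(2/3) = 161.23
z^(5/3) = 38.423
dT = 25 * 161.23 / 38.423 = 104.90 K
T = 293 + 104.90 = 397.90 K

397.90 K


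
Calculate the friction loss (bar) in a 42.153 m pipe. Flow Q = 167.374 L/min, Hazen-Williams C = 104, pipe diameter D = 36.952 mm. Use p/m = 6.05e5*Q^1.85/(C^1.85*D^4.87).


Q^1.85 = 12996
C^1.85 = 5389.0
D^4.87 = 4.3092e+07
p/m = 0.033859 bar/m
p_total = 0.033859 * 42.153 = 1.4272 bar

1.4272 bar


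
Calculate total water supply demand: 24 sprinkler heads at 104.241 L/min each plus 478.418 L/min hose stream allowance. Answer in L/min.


Sprinkler demand = 24 * 104.241 = 2501.784 L/min
Total = 2501.784 + 478.418 = 2980.202 L/min

2980.202 L/min


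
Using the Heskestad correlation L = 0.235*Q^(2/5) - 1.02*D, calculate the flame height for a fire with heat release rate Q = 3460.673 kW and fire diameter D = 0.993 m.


Q^(2/5) = 26.041
0.235 * Q^(2/5) = 6.1197
1.02 * D = 1.0129
L = 5.1069 m

5.1069 m


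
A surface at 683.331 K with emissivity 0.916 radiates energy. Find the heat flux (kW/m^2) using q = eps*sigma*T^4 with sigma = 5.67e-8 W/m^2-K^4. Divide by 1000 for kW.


T^4 = 2.1803e+11
q = 0.916 * 5.67e-8 * 2.1803e+11 / 1000 = 11.324 kW/m^2

11.324 kW/m^2


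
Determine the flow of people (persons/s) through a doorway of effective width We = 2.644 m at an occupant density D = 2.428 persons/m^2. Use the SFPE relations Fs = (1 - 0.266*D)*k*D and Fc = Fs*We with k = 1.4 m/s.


1 - 0.266*D = 1 - 0.266*2.428 = 0.35415
Fs = 0.35415 * 1.4 * 2.428 = 1.2038 persons/(s*m)
Fc = 1.2038 * 2.644 = 3.1829 persons/s

3.1829 persons/s


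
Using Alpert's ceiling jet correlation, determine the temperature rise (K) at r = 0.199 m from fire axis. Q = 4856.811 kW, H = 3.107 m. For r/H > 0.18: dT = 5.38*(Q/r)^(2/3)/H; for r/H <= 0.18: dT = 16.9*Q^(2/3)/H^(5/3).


r/H = 0.199 / 3.107 = 0.064049
r/H <= 0.18, so dT = 16.9*Q^(2/3)/H^(5/3)
Q^(2/3) = 286.79
H^(5/3) = 6.6156
dT = 16.9 * 286.79 / 6.6156 = 732.63 K

732.63 K
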